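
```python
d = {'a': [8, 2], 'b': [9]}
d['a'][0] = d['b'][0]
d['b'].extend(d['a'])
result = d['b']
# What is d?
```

After line 1: d = {'a': [8, 2], 'b': [9]}
After line 2 (a[0] = b[0] = 9): d = {'a': [9, 2], 'b': [9]}
After line 3 (b.extend(a) appends [9, 2]): d = {'a': [9, 2], 'b': [9, 9, 2]}
After line 4: result = d['b'] = [9, 9, 2]

{'a': [9, 2], 'b': [9, 9, 2]}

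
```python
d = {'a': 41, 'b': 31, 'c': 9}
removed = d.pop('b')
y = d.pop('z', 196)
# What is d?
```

After line 1: d = {'a': 41, 'b': 31, 'c': 9}
After line 2 (pop 'b' returns 31): d = {'a': 41, 'c': 9}, removed = 31
After line 3 (pop 'z' missing, returns default 196): d = {'a': 41, 'c': 9}, y = 196

{'a': 41, 'c': 9}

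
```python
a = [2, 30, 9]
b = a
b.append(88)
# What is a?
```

After line 1: a = [2, 30, 9]
After line 2 (b = a is an alias, same object): a = [2, 30, 9], b = [2, 30, 9]
After line 3 (b.append mutates the shared list): a = [2, 30, 9, 88], b = [2, 30, 9, 88]

[2, 30, 9, 88]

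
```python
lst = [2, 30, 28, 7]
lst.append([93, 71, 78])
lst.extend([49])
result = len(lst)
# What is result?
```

After line 1: lst = [2, 30, 28, 7]
After line 2 (append adds [93, 71, 78] as single element): lst = [2, 30, 28, 7, [93, 71, 78]]
After line 3 (extend unpacks [49], adds 49): lst = [2, 30, 28, 7, [93, 71, 78], 49]
After line 4: result = len(lst) = 6

6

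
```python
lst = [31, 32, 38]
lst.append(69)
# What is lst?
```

[31, 32, 38, 69]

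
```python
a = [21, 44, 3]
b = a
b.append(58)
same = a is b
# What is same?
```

After line 1: a = [21, 44, 3]
After line 2 (b = a is an alias, same object): a = [21, 44, 3], b = [21, 44, 3]
After line 3 (b.append mutates the shared list): a = [21, 44, 3, 58], b = [21, 44, 3, 58]
After line 4 (same = a is b; same object -> True): same = True

True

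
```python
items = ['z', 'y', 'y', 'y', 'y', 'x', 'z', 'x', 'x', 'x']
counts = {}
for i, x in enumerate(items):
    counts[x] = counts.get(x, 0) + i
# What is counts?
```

Initial: counts = {}, items = ['z', 'y', 'y', 'y', 'y', 'x', 'z', 'x', 'x', 'x']
i=0, x='z': counts = {'z': 0}
i=1, x='y': counts = {'z': 0, 'y': 1}
i=2, x='y': counts = {'z': 0, 'y': 3}
i=3, x='y': counts = {'z': 0, 'y': 6}
i=4, x='y': counts = {'z': 0, 'y': 10}
i=5, x='x': counts = {'z': 0, 'y': 10, 'x': 5}
i=6, x='z': counts = {'z': 6, 'y': 10, 'x': 5}
i=7, x='x': counts = {'z': 6, 'y': 10, 'x': 12}
i=8, x='x': counts = {'z': 6, 'y': 10, 'x': 20}
i=9, x='x': counts = {'z': 6, 'y': 10, 'x': 29}

{'z': 6, 'y': 10, 'x': 29}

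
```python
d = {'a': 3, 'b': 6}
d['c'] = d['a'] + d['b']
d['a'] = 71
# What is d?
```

After line 1: d = {'a': 3, 'b': 6}
After line 2 (d['c'] = 3 + 6): d = {'a': 3, 'b': 6, 'c': 9}
After line 3: d = {'a': 71, 'b': 6, 'c': 9}

{'a': 71, 'b': 6, 'c': 9}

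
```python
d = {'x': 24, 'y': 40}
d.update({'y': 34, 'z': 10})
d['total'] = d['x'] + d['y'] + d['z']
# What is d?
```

After line 1: d = {'x': 24, 'y': 40}
After line 2 (y overwritten, z added): d = {'x': 24, 'y': 34, 'z': 10}
After line 3 (total = 24 + 34 + 10 = 68): d = {'x': 24, 'y': 34, 'z': 10, 'total': 68}

{'x': 24, 'y': 34, 'z': 10, 'total': 68}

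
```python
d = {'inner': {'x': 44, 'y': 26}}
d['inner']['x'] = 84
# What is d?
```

After line 1: d = {'inner': {'x': 44, 'y': 26}}
After line 2 (inner x overwritten): d = {'inner': {'x': 84, 'y': 26}}

{'inner': {'x': 84, 'y': 26}}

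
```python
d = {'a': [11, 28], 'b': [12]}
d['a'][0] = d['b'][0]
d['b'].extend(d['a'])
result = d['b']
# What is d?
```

After line 1: d = {'a': [11, 28], 'b': [12]}
After line 2 (a[0] = b[0] = 12): d = {'a': [12, 28], 'b': [12]}
After line 3 (b.extend(a) appends [12, 28]): d = {'a': [12, 28], 'b': [12, 12, 28]}
After line 4: result = d['b'] = [12, 12, 28]

{'a': [12, 28], 'b': [12, 12, 28]}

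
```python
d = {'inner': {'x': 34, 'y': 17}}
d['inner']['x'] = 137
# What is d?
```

After line 1: d = {'inner': {'x': 34, 'y': 17}}
After line 2 (inner x overwritten): d = {'inner': {'x': 137, 'y': 17}}

{'inner': {'x': 137, 'y': 17}}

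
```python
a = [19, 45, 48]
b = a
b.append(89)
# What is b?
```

After line 1: a = [19, 45, 48]
After line 2 (b = a is an alias, same object): a = [19, 45, 48], b = [19, 45, 48]
After line 3 (b.append mutates the shared list): a = [19, 45, 48, 89], b = [19, 45, 48, 89]

[19, 45, 48, 89]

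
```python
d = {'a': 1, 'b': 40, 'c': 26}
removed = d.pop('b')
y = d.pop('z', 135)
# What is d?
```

After line 1: d = {'a': 1, 'b': 40, 'c': 26}
After line 2 (pop 'b' returns 40): d = {'a': 1, 'c': 26}, removed = 40
After line 3 (pop 'z' missing, returns default 135): d = {'a': 1, 'c': 26}, y = 135

{'a': 1, 'c': 26}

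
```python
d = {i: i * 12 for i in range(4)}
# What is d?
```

{0: 0, 1: 12, 2: 24, 3: 36}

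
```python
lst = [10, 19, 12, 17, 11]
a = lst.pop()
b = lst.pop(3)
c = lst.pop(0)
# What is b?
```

After line 1: lst = [10, 19, 12, 17, 11]
After line 2 (pop() -> a = 11): lst = [10, 19, 12, 17]
After line 3 (pop(3) -> b = 17): lst = [10, 19, 12]
After line 4 (pop(0) -> c = 10): lst = [19, 12]

17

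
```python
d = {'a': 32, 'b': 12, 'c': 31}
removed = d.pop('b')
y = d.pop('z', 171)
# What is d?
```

After line 1: d = {'a': 32, 'b': 12, 'c': 31}
After line 2 (pop 'b' returns 12): d = {'a': 32, 'c': 31}, removed = 12
After line 3 (pop 'z' missing, returns default 171): d = {'a': 32, 'c': 31}, y = 171

{'a': 32, 'c': 31}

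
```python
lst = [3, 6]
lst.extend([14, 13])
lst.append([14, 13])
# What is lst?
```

After line 1: lst = [3, 6]
After line 2 (extend unpacks [14, 13]): lst = [3, 6, 14, 13]
After line 3 (append adds [14, 13] as single element): lst = [3, 6, 14, 13, [14, 13]]

[3, 6, 14, 13, [14, 13]]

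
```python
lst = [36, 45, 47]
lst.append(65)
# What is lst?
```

[36, 45, 47, 65]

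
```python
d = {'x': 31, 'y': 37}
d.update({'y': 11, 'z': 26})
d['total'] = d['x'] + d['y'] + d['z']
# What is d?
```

After line 1: d = {'x': 31, 'y': 37}
After line 2 (y overwritten, z added): d = {'x': 31, 'y': 11, 'z': 26}
After line 3 (total = 31 + 11 + 26 = 68): d = {'x': 31, 'y': 11, 'z': 26, 'total': 68}

{'x': 31, 'y': 11, 'z': 26, 'total': 68}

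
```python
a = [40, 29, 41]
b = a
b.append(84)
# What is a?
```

After line 1: a = [40, 29, 41]
After line 2 (b = a is an alias, same object): a = [40, 29, 41], b = [40, 29, 41]
After line 3 (b.append mutates the shared list): a = [40, 29, 41, 84], b = [40, 29, 41, 84]

[40, 29, 41, 84]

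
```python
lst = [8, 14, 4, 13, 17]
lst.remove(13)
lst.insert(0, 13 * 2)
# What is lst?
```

After line 1: lst = [8, 14, 4, 13, 17]
After line 2 (remove first 13): lst = [8, 14, 4, 17]
After line 3 (insert 26 at index 0): lst = [26, 8, 14, 4, 17]

[26, 8, 14, 4, 17]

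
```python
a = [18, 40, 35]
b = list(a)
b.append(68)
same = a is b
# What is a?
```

After line 1: a = [18, 40, 35]
After line 2 (b = list(a) is a shallow copy, new object): a = [18, 40, 35], b = [18, 40, 35]
After line 3 (append only mutates b): a = [18, 40, 35], b = [18, 40, 35, 68]
After line 4 (same = a is b; different objects -> False): same = False

[18, 40, 35]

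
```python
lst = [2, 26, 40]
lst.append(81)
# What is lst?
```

[2, 26, 40, 81]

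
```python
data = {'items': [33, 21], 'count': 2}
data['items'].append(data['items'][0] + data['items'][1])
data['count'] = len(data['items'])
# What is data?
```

After line 1: data = {'items': [33, 21], 'count': 2}
After line 2 (append 33 + 21 = 54): data = {'items': [33, 21, 54], 'count': 2}
After line 3 (count = len(items) = 3): data = {'items': [33, 21, 54], 'count': 3}

{'items': [33, 21, 54], 'count': 3}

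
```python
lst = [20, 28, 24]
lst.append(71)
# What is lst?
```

[20, 28, 24, 71]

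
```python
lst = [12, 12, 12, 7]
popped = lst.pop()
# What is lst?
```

[12, 12, 12]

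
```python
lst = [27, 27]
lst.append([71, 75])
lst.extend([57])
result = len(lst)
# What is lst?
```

After line 1: lst = [27, 27]
After line 2 (append adds [71, 75] as single element): lst = [27, 27, [71, 75]]
After line 3 (extend unpacks [57], adds 57): lst = [27, 27, [71, 75], 57]
After line 4: result = len(lst) = 4

[27, 27, [71, 75], 57]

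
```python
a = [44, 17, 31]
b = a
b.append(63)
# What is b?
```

After line 1: a = [44, 17, 31]
After line 2 (b = a is an alias, same object): a = [44, 17, 31], b = [44, 17, 31]
After line 3 (b.append mutates the shared list): a = [44, 17, 31, 63], b = [44, 17, 31, 63]

[44, 17, 31, 63]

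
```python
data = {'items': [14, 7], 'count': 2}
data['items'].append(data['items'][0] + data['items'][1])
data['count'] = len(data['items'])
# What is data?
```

After line 1: data = {'items': [14, 7], 'count': 2}
After line 2 (append 14 + 7 = 21): data = {'items': [14, 7, 21], 'count': 2}
After line 3 (count = len(items) = 3): data = {'items': [14, 7, 21], 'count': 3}

{'items': [14, 7, 21], 'count': 3}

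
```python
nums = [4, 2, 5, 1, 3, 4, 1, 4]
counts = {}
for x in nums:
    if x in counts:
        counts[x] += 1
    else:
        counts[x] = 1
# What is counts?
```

Initial: counts = {}, nums = [4, 2, 5, 1, 3, 4, 1, 4]
See 4: counts = {4: 1}
See 2: counts = {4: 1, 2: 1}
See 5: counts = {4: 1, 2: 1, 5: 1}
See 1: counts = {4: 1, 2: 1, 5: 1, 1: 1}
See 3: counts = {4: 1, 2: 1, 5: 1, 1: 1, 3: 1}
See 4: counts = {4: 2, 2: 1, 5: 1, 1: 1, 3: 1}
See 1: counts = {4: 2, 2: 1, 5: 1, 1: 2, 3: 1}
See 4: counts = {4: 3, 2: 1, 5: 1, 1: 2, 3: 1}

{4: 3, 2: 1, 5: 1, 1: 2, 3: 1}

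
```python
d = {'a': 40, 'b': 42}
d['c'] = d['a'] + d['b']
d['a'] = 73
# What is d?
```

After line 1: d = {'a': 40, 'b': 42}
After line 2 (d['c'] = 40 + 42): d = {'a': 40, 'b': 42, 'c': 82}
After line 3: d = {'a': 73, 'b': 42, 'c': 82}

{'a': 73, 'b': 42, 'c': 82}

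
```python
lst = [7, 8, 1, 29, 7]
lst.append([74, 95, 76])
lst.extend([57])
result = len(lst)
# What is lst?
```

After line 1: lst = [7, 8, 1, 29, 7]
After line 2 (append adds [74, 95, 76] as single element): lst = [7, 8, 1, 29, 7, [74, 95, 76]]
After line 3 (extend unpacks [57], adds 57): lst = [7, 8, 1, 29, 7, [74, 95, 76], 57]
After line 4: result = len(lst) = 7

[7, 8, 1, 29, 7, [74, 95, 76], 57]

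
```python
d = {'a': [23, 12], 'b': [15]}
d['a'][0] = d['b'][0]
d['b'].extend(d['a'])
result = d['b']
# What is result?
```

After line 1: d = {'a': [23, 12], 'b': [15]}
After line 2 (a[0] = b[0] = 15): d = {'a': [15, 12], 'b': [15]}
After line 3 (b.extend(a) appends [15, 12]): d = {'a': [15, 12], 'b': [15, 15, 12]}
After line 4: result = d['b'] = [15, 15, 12]

[15, 15, 12]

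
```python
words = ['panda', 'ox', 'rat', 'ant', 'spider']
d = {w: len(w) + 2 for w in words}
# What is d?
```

{'panda': 7, 'ox': 4, 'rat': 5, 'ant': 5, 'spider': 8}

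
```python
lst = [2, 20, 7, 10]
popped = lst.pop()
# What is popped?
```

10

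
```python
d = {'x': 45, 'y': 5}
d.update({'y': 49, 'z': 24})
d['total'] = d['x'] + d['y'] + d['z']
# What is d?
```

After line 1: d = {'x': 45, 'y': 5}
After line 2 (y overwritten, z added): d = {'x': 45, 'y': 49, 'z': 24}
After line 3 (total = 45 + 49 + 24 = 118): d = {'x': 45, 'y': 49, 'z': 24, 'total': 118}

{'x': 45, 'y': 49, 'z': 24, 'total': 118}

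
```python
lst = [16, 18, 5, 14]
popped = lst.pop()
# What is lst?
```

[16, 18, 5]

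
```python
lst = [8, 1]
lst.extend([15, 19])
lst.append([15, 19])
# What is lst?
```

After line 1: lst = [8, 1]
After line 2 (extend unpacks [15, 19]): lst = [8, 1, 15, 19]
After line 3 (append adds [15, 19] as single element): lst = [8, 1, 15, 19, [15, 19]]

[8, 1, 15, 19, [15, 19]]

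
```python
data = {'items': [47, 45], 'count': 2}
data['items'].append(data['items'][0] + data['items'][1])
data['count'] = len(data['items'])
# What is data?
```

After line 1: data = {'items': [47, 45], 'count': 2}
After line 2 (append 47 + 45 = 92): data = {'items': [47, 45, 92], 'count': 2}
After line 3 (count = len(items) = 3): data = {'items': [47, 45, 92], 'count': 3}

{'items': [47, 45, 92], 'count': 3}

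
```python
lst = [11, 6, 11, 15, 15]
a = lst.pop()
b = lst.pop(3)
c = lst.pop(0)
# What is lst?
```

After line 1: lst = [11, 6, 11, 15, 15]
After line 2 (pop() -> a = 15): lst = [11, 6, 11, 15]
After line 3 (pop(3) -> b = 15): lst = [11, 6, 11]
After line 4 (pop(0) -> c = 11): lst = [6, 11]

[6, 11]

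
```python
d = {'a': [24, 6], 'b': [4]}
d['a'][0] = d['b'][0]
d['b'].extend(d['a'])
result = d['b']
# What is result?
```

After line 1: d = {'a': [24, 6], 'b': [4]}
After line 2 (a[0] = b[0] = 4): d = {'a': [4, 6], 'b': [4]}
After line 3 (b.extend(a) appends [4, 6]): d = {'a': [4, 6], 'b': [4, 4, 6]}
After line 4: result = d['b'] = [4, 4, 6]

[4, 4, 6]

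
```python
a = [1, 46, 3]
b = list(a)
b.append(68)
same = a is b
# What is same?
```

After line 1: a = [1, 46, 3]
After line 2 (b = list(a) is a shallow copy, new object): a = [1, 46, 3], b = [1, 46, 3]
After line 3 (append only mutates b): a = [1, 46, 3], b = [1, 46, 3, 68]
After line 4 (same = a is b; different objects -> False): same = False

False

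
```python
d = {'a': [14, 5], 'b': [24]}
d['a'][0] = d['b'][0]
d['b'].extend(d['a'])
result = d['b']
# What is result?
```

After line 1: d = {'a': [14, 5], 'b': [24]}
After line 2 (a[0] = b[0] = 24): d = {'a': [24, 5], 'b': [24]}
After line 3 (b.extend(a) appends [24, 5]): d = {'a': [24, 5], 'b': [24, 24, 5]}
After line 4: result = d['b'] = [24, 24, 5]

[24, 24, 5]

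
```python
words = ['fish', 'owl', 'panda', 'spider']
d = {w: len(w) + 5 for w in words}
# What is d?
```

{'fish': 9, 'owl': 8, 'panda': 10, 'spider': 11}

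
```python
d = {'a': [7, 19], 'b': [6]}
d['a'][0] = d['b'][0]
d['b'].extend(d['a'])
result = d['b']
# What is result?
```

After line 1: d = {'a': [7, 19], 'b': [6]}
After line 2 (a[0] = b[0] = 6): d = {'a': [6, 19], 'b': [6]}
After line 3 (b.extend(a) appends [6, 19]): d = {'a': [6, 19], 'b': [6, 6, 19]}
After line 4: result = d['b'] = [6, 6, 19]

[6, 6, 19]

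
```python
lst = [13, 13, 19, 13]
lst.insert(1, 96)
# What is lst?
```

[13, 96, 13, 19, 13]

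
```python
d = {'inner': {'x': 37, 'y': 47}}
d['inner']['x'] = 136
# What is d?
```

After line 1: d = {'inner': {'x': 37, 'y': 47}}
After line 2 (inner x overwritten): d = {'inner': {'x': 136, 'y': 47}}

{'inner': {'x': 136, 'y': 47}}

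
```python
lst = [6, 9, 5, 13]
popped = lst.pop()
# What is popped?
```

13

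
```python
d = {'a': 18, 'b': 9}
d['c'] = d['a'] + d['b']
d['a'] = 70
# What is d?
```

After line 1: d = {'a': 18, 'b': 9}
After line 2 (d['c'] = 18 + 9): d = {'a': 18, 'b': 9, 'c': 27}
After line 3: d = {'a': 70, 'b': 9, 'c': 27}

{'a': 70, 'b': 9, 'c': 27}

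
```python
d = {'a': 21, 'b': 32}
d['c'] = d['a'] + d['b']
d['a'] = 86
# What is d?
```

After line 1: d = {'a': 21, 'b': 32}
After line 2 (d['c'] = 21 + 32): d = {'a': 21, 'b': 32, 'c': 53}
After line 3: d = {'a': 86, 'b': 32, 'c': 53}

{'a': 86, 'b': 32, 'c': 53}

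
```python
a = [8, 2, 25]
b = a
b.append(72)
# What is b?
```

After line 1: a = [8, 2, 25]
After line 2 (b = a is an alias, same object): a = [8, 2, 25], b = [8, 2, 25]
After line 3 (b.append mutates the shared list): a = [8, 2, 25, 72], b = [8, 2, 25, 72]

[8, 2, 25, 72]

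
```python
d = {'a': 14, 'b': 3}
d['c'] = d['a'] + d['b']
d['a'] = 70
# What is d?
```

After line 1: d = {'a': 14, 'b': 3}
After line 2 (d['c'] = 14 + 3): d = {'a': 14, 'b': 3, 'c': 17}
After line 3: d = {'a': 70, 'b': 3, 'c': 17}

{'a': 70, 'b': 3, 'c': 17}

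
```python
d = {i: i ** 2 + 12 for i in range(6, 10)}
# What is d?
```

{6: 48, 7: 61, 8: 76, 9: 93}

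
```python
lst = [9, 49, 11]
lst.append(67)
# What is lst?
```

[9, 49, 11, 67]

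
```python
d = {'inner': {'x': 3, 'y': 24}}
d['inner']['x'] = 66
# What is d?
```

After line 1: d = {'inner': {'x': 3, 'y': 24}}
After line 2 (inner x overwritten): d = {'inner': {'x': 66, 'y': 24}}

{'inner': {'x': 66, 'y': 24}}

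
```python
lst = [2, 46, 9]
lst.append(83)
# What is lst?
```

[2, 46, 9, 83]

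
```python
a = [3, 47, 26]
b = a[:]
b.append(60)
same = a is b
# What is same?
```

After line 1: a = [3, 47, 26]
After line 2 (b = a[:] is a shallow copy, new object): a = [3, 47, 26], b = [3, 47, 26]
After line 3 (append only mutates b): a = [3, 47, 26], b = [3, 47, 26, 60]
After line 4 (same = a is b; different objects -> False): same = False

False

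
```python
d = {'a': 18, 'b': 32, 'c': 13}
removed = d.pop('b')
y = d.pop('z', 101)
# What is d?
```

After line 1: d = {'a': 18, 'b': 32, 'c': 13}
After line 2 (pop 'b' returns 32): d = {'a': 18, 'c': 13}, removed = 32
After line 3 (pop 'z' missing, returns default 101): d = {'a': 18, 'c': 13}, y = 101

{'a': 18, 'c': 13}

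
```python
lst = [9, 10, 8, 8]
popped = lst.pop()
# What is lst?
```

[9, 10, 8]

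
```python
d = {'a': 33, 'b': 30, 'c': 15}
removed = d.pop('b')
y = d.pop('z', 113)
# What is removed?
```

After line 1: d = {'a': 33, 'b': 30, 'c': 15}
After line 2 (pop 'b' returns 30): d = {'a': 33, 'c': 15}, removed = 30
After line 3 (pop 'z' missing, returns default 113): d = {'a': 33, 'c': 15}, y = 113

30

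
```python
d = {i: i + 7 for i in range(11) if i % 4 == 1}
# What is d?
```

{1: 8, 5: 12, 9: 16}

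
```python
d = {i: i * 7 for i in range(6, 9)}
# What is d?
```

{6: 42, 7: 49, 8: 56}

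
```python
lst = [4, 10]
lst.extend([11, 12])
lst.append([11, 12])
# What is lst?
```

After line 1: lst = [4, 10]
After line 2 (extend unpacks [11, 12]): lst = [4, 10, 11, 12]
After line 3 (append adds [11, 12] as single element): lst = [4, 10, 11, 12, [11, 12]]

[4, 10, 11, 12, [11, 12]]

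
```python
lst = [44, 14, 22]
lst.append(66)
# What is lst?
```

[44, 14, 22, 66]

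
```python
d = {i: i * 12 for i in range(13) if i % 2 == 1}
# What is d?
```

{1: 12, 3: 36, 5: 60, 7: 84, 9: 108, 11: 132}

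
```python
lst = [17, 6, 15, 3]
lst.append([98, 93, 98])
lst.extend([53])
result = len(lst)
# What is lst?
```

After line 1: lst = [17, 6, 15, 3]
After line 2 (append adds [98, 93, 98] as single element): lst = [17, 6, 15, 3, [98, 93, 98]]
After line 3 (extend unpacks [53], adds 53): lst = [17, 6, 15, 3, [98, 93, 98], 53]
After line 4: result = len(lst) = 6

[17, 6, 15, 3, [98, 93, 98], 53]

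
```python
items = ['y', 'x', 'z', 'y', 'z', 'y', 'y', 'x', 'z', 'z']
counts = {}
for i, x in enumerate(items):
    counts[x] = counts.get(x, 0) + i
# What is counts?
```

Initial: counts = {}, items = ['y', 'x', 'z', 'y', 'z', 'y', 'y', 'x', 'z', 'z']
i=0, x='y': counts = {'y': 0}
i=1, x='x': counts = {'y': 0, 'x': 1}
i=2, x='z': counts = {'y': 0, 'x': 1, 'z': 2}
i=3, x='y': counts = {'y': 3, 'x': 1, 'z': 2}
i=4, x='z': counts = {'y': 3, 'x': 1, 'z': 6}
i=5, x='y': counts = {'y': 8, 'x': 1, 'z': 6}
i=6, x='y': counts = {'y': 14, 'x': 1, 'z': 6}
i=7, x='x': counts = {'y': 14, 'x': 8, 'z': 6}
i=8, x='z': counts = {'y': 14, 'x': 8, 'z': 14}
i=9, x='z': counts = {'y': 14, 'x': 8, 'z': 23}

{'y': 14, 'x': 8, 'z': 23}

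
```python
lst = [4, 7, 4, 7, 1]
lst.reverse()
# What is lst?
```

[1, 7, 4, 7, 4]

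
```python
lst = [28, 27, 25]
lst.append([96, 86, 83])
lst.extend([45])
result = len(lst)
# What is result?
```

After line 1: lst = [28, 27, 25]
After line 2 (append adds [96, 86, 83] as single element): lst = [28, 27, 25, [96, 86, 83]]
After line 3 (extend unpacks [45], adds 45): lst = [28, 27, 25, [96, 86, 83], 45]
After line 4: result = len(lst) = 5

5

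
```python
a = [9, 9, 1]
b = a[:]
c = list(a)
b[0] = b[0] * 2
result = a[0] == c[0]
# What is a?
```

After line 1: a = [9, 9, 1]
After line 2 (b = a[:], copy): a = [9, 9, 1], b = [9, 9, 1]
After line 3 (c = list(a) is a copy, new object): c = [9, 9, 1]
After line 4 (b[0] = 9 * 2 = 18; only b mutates (copy)): a = [9, 9, 1], b = [18, 9, 1], c = [9, 9, 1]
After line 5 (a[0] = 9, c[0] = 9; result = True)

[9, 9, 1]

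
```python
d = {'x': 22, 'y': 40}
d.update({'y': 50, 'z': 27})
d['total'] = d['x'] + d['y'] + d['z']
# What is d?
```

After line 1: d = {'x': 22, 'y': 40}
After line 2 (y overwritten, z added): d = {'x': 22, 'y': 50, 'z': 27}
After line 3 (total = 22 + 50 + 27 = 99): d = {'x': 22, 'y': 50, 'z': 27, 'total': 99}

{'x': 22, 'y': 50, 'z': 27, 'total': 99}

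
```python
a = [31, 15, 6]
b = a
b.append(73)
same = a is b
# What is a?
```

After line 1: a = [31, 15, 6]
After line 2 (b = a is an alias, same object): a = [31, 15, 6], b = [31, 15, 6]
After line 3 (b.append mutates the shared list): a = [31, 15, 6, 73], b = [31, 15, 6, 73]
After line 4 (same = a is b; same object -> True): same = True

[31, 15, 6, 73]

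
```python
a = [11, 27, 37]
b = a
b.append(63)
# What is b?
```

After line 1: a = [11, 27, 37]
After line 2 (b = a is an alias, same object): a = [11, 27, 37], b = [11, 27, 37]
After line 3 (b.append mutates the shared list): a = [11, 27, 37, 63], b = [11, 27, 37, 63]

[11, 27, 37, 63]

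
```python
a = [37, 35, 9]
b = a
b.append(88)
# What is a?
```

After line 1: a = [37, 35, 9]
After line 2 (b = a is an alias, same object): a = [37, 35, 9], b = [37, 35, 9]
After line 3 (b.append mutates the shared list): a = [37, 35, 9, 88], b = [37, 35, 9, 88]

[37, 35, 9, 88]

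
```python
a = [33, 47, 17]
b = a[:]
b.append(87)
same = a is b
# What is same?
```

After line 1: a = [33, 47, 17]
After line 2 (b = a[:] is a shallow copy, new object): a = [33, 47, 17], b = [33, 47, 17]
After line 3 (append only mutates b): a = [33, 47, 17], b = [33, 47, 17, 87]
After line 4 (same = a is b; different objects -> False): same = False

False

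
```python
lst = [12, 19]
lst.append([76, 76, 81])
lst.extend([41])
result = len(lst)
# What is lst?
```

After line 1: lst = [12, 19]
After line 2 (append adds [76, 76, 81] as single element): lst = [12, 19, [76, 76, 81]]
After line 3 (extend unpacks [41], adds 41): lst = [12, 19, [76, 76, 81], 41]
After line 4: result = len(lst) = 4

[12, 19, [76, 76, 81], 41]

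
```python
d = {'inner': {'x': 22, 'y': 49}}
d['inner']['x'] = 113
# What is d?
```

After line 1: d = {'inner': {'x': 22, 'y': 49}}
After line 2 (inner x overwritten): d = {'inner': {'x': 113, 'y': 49}}

{'inner': {'x': 113, 'y': 49}}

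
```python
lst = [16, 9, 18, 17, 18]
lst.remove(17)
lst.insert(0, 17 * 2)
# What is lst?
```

After line 1: lst = [16, 9, 18, 17, 18]
After line 2 (remove first 17): lst = [16, 9, 18, 18]
After line 3 (insert 34 at index 0): lst = [34, 16, 9, 18, 18]

[34, 16, 9, 18, 18]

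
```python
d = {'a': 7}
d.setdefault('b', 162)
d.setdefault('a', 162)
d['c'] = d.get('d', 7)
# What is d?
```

After line 1: d = {'a': 7}
After line 2 (setdefault adds 'b'=162): d = {'a': 7, 'b': 162}
After line 3 (setdefault 'a' no-op, already exists): d = {'a': 7, 'b': 162}
After line 4 (get('d', 7) returns default since 'd' not in d): d = {'a': 7, 'b': 162, 'c': 7}

{'a': 7, 'b': 162, 'c': 7}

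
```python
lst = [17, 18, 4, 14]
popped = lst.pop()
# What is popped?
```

14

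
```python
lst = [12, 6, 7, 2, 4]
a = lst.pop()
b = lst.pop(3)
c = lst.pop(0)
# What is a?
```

After line 1: lst = [12, 6, 7, 2, 4]
After line 2 (pop() -> a = 4): lst = [12, 6, 7, 2]
After line 3 (pop(3) -> b = 2): lst = [12, 6, 7]
After line 4 (pop(0) -> c = 12): lst = [6, 7]

4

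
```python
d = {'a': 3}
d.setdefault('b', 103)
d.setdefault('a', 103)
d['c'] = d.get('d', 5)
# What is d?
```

After line 1: d = {'a': 3}
After line 2 (setdefault adds 'b'=103): d = {'a': 3, 'b': 103}
After line 3 (setdefault 'a' no-op, already exists): d = {'a': 3, 'b': 103}
After line 4 (get('d', 5) returns default since 'd' not in d): d = {'a': 3, 'b': 103, 'c': 5}

{'a': 3, 'b': 103, 'c': 5}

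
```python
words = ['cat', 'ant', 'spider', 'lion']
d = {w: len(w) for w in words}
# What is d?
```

{'cat': 3, 'ant': 3, 'spider': 6, 'lion': 4}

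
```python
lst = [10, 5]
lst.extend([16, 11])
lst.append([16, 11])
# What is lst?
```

After line 1: lst = [10, 5]
After line 2 (extend unpacks [16, 11]): lst = [10, 5, 16, 11]
After line 3 (append adds [16, 11] as single element): lst = [10, 5, 16, 11, [16, 11]]

[10, 5, 16, 11, [16, 11]]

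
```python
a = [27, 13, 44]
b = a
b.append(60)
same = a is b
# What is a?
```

After line 1: a = [27, 13, 44]
After line 2 (b = a is an alias, same object): a = [27, 13, 44], b = [27, 13, 44]
After line 3 (b.append mutates the shared list): a = [27, 13, 44, 60], b = [27, 13, 44, 60]
After line 4 (same = a is b; same object -> True): same = True

[27, 13, 44, 60]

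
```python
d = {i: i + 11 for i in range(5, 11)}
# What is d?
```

{5: 16, 6: 17, 7: 18, 8: 19, 9: 20, 10: 21}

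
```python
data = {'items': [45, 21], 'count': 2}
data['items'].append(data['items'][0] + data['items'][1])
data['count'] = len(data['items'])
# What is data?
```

After line 1: data = {'items': [45, 21], 'count': 2}
After line 2 (append 45 + 21 = 66): data = {'items': [45, 21, 66], 'count': 2}
After line 3 (count = len(items) = 3): data = {'items': [45, 21, 66], 'count': 3}

{'items': [45, 21, 66], 'count': 3}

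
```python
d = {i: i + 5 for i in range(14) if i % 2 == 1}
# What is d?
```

{1: 6, 3: 8, 5: 10, 7: 12, 9: 14, 11: 16, 13: 18}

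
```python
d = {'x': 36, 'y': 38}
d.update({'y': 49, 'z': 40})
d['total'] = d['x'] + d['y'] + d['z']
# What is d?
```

After line 1: d = {'x': 36, 'y': 38}
After line 2 (y overwritten, z added): d = {'x': 36, 'y': 49, 'z': 40}
After line 3 (total = 36 + 49 + 40 = 125): d = {'x': 36, 'y': 49, 'z': 40, 'total': 125}

{'x': 36, 'y': 49, 'z': 40, 'total': 125}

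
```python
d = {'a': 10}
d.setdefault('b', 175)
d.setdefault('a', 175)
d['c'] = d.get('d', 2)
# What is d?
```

After line 1: d = {'a': 10}
After line 2 (setdefault adds 'b'=175): d = {'a': 10, 'b': 175}
After line 3 (setdefault 'a' no-op, already exists): d = {'a': 10, 'b': 175}
After line 4 (get('d', 2) returns default since 'd' not in d): d = {'a': 10, 'b': 175, 'c': 2}

{'a': 10, 'b': 175, 'c': 2}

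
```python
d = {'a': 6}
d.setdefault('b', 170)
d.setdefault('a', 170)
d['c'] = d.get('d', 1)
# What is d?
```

After line 1: d = {'a': 6}
After line 2 (setdefault adds 'b'=170): d = {'a': 6, 'b': 170}
After line 3 (setdefault 'a' no-op, already exists): d = {'a': 6, 'b': 170}
After line 4 (get('d', 1) returns default since 'd' not in d): d = {'a': 6, 'b': 170, 'c': 1}

{'a': 6, 'b': 170, 'c': 1}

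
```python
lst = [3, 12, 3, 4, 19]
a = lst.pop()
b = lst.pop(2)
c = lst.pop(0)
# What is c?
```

After line 1: lst = [3, 12, 3, 4, 19]
After line 2 (pop() -> a = 19): lst = [3, 12, 3, 4]
After line 3 (pop(2) -> b = 3): lst = [3, 12, 4]
After line 4 (pop(0) -> c = 3): lst = [12, 4]

3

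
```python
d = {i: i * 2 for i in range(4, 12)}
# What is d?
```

{4: 8, 5: 10, 6: 12, 7: 14, 8: 16, 9: 18, 10: 20, 11: 22}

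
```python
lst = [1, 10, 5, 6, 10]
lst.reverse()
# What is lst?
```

[10, 6, 5, 10, 1]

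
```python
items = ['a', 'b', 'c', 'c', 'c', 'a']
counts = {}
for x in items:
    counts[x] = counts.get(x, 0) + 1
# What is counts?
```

Initial: counts = {}, items = ['a', 'b', 'c', 'c', 'c', 'a']
See 'a': counts = {'a': 1}
See 'b': counts = {'a': 1, 'b': 1}
See 'c': counts = {'a': 1, 'b': 1, 'c': 1}
See 'c': counts = {'a': 1, 'b': 1, 'c': 2}
See 'c': counts = {'a': 1, 'b': 1, 'c': 3}
See 'a': counts = {'a': 2, 'b': 1, 'c': 3}

{'a': 2, 'b': 1, 'c': 3}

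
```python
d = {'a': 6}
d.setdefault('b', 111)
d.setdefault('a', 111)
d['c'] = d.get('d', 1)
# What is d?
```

After line 1: d = {'a': 6}
After line 2 (setdefault adds 'b'=111): d = {'a': 6, 'b': 111}
After line 3 (setdefault 'a' no-op, already exists): d = {'a': 6, 'b': 111}
After line 4 (get('d', 1) returns default since 'd' not in d): d = {'a': 6, 'b': 111, 'c': 1}

{'a': 6, 'b': 111, 'c': 1}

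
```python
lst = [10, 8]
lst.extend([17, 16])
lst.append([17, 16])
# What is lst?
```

After line 1: lst = [10, 8]
After line 2 (extend unpacks [17, 16]): lst = [10, 8, 17, 16]
After line 3 (append adds [17, 16] as single element): lst = [10, 8, 17, 16, [17, 16]]

[10, 8, 17, 16, [17, 16]]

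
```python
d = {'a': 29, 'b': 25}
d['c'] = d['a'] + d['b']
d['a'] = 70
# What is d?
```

After line 1: d = {'a': 29, 'b': 25}
After line 2 (d['c'] = 29 + 25): d = {'a': 29, 'b': 25, 'c': 54}
After line 3: d = {'a': 70, 'b': 25, 'c': 54}

{'a': 70, 'b': 25, 'c': 54}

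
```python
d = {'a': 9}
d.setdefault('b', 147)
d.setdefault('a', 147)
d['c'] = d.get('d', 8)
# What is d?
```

After line 1: d = {'a': 9}
After line 2 (setdefault adds 'b'=147): d = {'a': 9, 'b': 147}
After line 3 (setdefault 'a' no-op, already exists): d = {'a': 9, 'b': 147}
After line 4 (get('d', 8) returns default since 'd' not in d): d = {'a': 9, 'b': 147, 'c': 8}

{'a': 9, 'b': 147, 'c': 8}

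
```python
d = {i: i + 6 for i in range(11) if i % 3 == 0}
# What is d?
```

{0: 6, 3: 9, 6: 12, 9: 15}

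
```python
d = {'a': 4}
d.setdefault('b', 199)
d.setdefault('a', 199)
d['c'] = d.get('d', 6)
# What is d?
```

After line 1: d = {'a': 4}
After line 2 (setdefault adds 'b'=199): d = {'a': 4, 'b': 199}
After line 3 (setdefault 'a' no-op, already exists): d = {'a': 4, 'b': 199}
After line 4 (get('d', 6) returns default since 'd' not in d): d = {'a': 4, 'b': 199, 'c': 6}

{'a': 4, 'b': 199, 'c': 6}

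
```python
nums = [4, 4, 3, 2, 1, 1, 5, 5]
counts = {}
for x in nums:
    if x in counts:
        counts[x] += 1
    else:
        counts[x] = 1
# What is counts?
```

Initial: counts = {}, nums = [4, 4, 3, 2, 1, 1, 5, 5]
See 4: counts = {4: 1}
See 4: counts = {4: 2}
See 3: counts = {4: 2, 3: 1}
See 2: counts = {4: 2, 3: 1, 2: 1}
See 1: counts = {4: 2, 3: 1, 2: 1, 1: 1}
See 1: counts = {4: 2, 3: 1, 2: 1, 1: 2}
See 5: counts = {4: 2, 3: 1, 2: 1, 1: 2, 5: 1}
See 5: counts = {4: 2, 3: 1, 2: 1, 1: 2, 5: 2}

{4: 2, 3: 1, 2: 1, 1: 2, 5: 2}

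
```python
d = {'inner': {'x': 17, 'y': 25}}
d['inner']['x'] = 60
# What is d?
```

After line 1: d = {'inner': {'x': 17, 'y': 25}}
After line 2 (inner x overwritten): d = {'inner': {'x': 60, 'y': 25}}

{'inner': {'x': 60, 'y': 25}}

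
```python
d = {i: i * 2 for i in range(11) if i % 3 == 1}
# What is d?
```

{1: 2, 4: 8, 7: 14, 10: 20}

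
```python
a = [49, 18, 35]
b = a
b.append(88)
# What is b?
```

After line 1: a = [49, 18, 35]
After line 2 (b = a is an alias, same object): a = [49, 18, 35], b = [49, 18, 35]
After line 3 (b.append mutates the shared list): a = [49, 18, 35, 88], b = [49, 18, 35, 88]

[49, 18, 35, 88]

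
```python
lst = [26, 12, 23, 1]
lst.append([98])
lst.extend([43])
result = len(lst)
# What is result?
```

After line 1: lst = [26, 12, 23, 1]
After line 2 (append adds [98] as single element): lst = [26, 12, 23, 1, [98]]
After line 3 (extend unpacks [43], adds 43): lst = [26, 12, 23, 1, [98], 43]
After line 4: result = len(lst) = 6

6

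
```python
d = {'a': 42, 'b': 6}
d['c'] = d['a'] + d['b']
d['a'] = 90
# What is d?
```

After line 1: d = {'a': 42, 'b': 6}
After line 2 (d['c'] = 42 + 6): d = {'a': 42, 'b': 6, 'c': 48}
After line 3: d = {'a': 90, 'b': 6, 'c': 48}

{'a': 90, 'b': 6, 'c': 48}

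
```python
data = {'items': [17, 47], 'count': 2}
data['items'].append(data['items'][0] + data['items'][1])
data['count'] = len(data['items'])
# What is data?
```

After line 1: data = {'items': [17, 47], 'count': 2}
After line 2 (append 17 + 47 = 64): data = {'items': [17, 47, 64], 'count': 2}
After line 3 (count = len(items) = 3): data = {'items': [17, 47, 64], 'count': 3}

{'items': [17, 47, 64], 'count': 3}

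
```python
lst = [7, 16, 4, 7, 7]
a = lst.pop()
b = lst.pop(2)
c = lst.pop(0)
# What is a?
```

After line 1: lst = [7, 16, 4, 7, 7]
After line 2 (pop() -> a = 7): lst = [7, 16, 4, 7]
After line 3 (pop(2) -> b = 4): lst = [7, 16, 7]
After line 4 (pop(0) -> c = 7): lst = [16, 7]

7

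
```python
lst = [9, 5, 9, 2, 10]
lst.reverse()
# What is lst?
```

[10, 2, 9, 5, 9]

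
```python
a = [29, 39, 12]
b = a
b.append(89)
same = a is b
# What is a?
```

After line 1: a = [29, 39, 12]
After line 2 (b = a is an alias, same object): a = [29, 39, 12], b = [29, 39, 12]
After line 3 (b.append mutates the shared list): a = [29, 39, 12, 89], b = [29, 39, 12, 89]
After line 4 (same = a is b; same object -> True): same = True

[29, 39, 12, 89]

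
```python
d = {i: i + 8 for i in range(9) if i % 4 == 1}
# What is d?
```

{1: 9, 5: 13}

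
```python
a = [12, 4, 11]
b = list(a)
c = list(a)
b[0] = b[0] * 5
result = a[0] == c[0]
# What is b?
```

After line 1: a = [12, 4, 11]
After line 2 (b = list(a), copy): a = [12, 4, 11], b = [12, 4, 11]
After line 3 (c = list(a) is a copy, new object): c = [12, 4, 11]
After line 4 (b[0] = 12 * 5 = 60; only b mutates (copy)): a = [12, 4, 11], b = [60, 4, 11], c = [12, 4, 11]
After line 5 (a[0] = 12, c[0] = 12; result = True)

[60, 4, 11]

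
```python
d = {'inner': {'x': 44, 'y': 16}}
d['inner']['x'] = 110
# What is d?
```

After line 1: d = {'inner': {'x': 44, 'y': 16}}
After line 2 (inner x overwritten): d = {'inner': {'x': 110, 'y': 16}}

{'inner': {'x': 110, 'y': 16}}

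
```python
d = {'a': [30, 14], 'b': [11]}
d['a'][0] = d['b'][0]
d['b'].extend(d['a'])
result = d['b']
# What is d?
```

After line 1: d = {'a': [30, 14], 'b': [11]}
After line 2 (a[0] = b[0] = 11): d = {'a': [11, 14], 'b': [11]}
After line 3 (b.extend(a) appends [11, 14]): d = {'a': [11, 14], 'b': [11, 11, 14]}
After line 4: result = d['b'] = [11, 11, 14]

{'a': [11, 14], 'b': [11, 11, 14]}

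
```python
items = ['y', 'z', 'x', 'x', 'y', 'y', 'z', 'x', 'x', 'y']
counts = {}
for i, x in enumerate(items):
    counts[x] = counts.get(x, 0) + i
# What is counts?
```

Initial: counts = {}, items = ['y', 'z', 'x', 'x', 'y', 'y', 'z', 'x', 'x', 'y']
i=0, x='y': counts = {'y': 0}
i=1, x='z': counts = {'y': 0, 'z': 1}
i=2, x='x': counts = {'y': 0, 'z': 1, 'x': 2}
i=3, x='x': counts = {'y': 0, 'z': 1, 'x': 5}
i=4, x='y': counts = {'y': 4, 'z': 1, 'x': 5}
i=5, x='y': counts = {'y': 9, 'z': 1, 'x': 5}
i=6, x='z': counts = {'y': 9, 'z': 7, 'x': 5}
i=7, x='x': counts = {'y': 9, 'z': 7, 'x': 12}
i=8, x='x': counts = {'y': 9, 'z': 7, 'x': 20}
i=9, x='y': counts = {'y': 18, 'z': 7, 'x': 20}

{'y': 18, 'z': 7, 'x': 20}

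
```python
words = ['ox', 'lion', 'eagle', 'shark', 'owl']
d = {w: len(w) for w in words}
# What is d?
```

{'ox': 2, 'lion': 4, 'eagle': 5, 'shark': 5, 'owl': 3}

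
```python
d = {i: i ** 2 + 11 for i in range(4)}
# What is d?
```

{0: 11, 1: 12, 2: 15, 3: 20}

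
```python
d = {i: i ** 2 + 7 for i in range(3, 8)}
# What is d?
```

{3: 16, 4: 23, 5: 32, 6: 43, 7: 56}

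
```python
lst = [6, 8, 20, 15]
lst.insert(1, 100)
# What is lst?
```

[6, 100, 8, 20, 15]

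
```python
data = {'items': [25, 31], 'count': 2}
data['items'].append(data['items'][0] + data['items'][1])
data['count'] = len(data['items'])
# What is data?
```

After line 1: data = {'items': [25, 31], 'count': 2}
After line 2 (append 25 + 31 = 56): data = {'items': [25, 31, 56], 'count': 2}
After line 3 (count = len(items) = 3): data = {'items': [25, 31, 56], 'count': 3}

{'items': [25, 31, 56], 'count': 3}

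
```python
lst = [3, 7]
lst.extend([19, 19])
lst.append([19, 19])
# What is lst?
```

After line 1: lst = [3, 7]
After line 2 (extend unpacks [19, 19]): lst = [3, 7, 19, 19]
After line 3 (append adds [19, 19] as single element): lst = [3, 7, 19, 19, [19, 19]]

[3, 7, 19, 19, [19, 19]]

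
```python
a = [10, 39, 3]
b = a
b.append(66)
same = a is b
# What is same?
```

After line 1: a = [10, 39, 3]
After line 2 (b = a is an alias, same object): a = [10, 39, 3], b = [10, 39, 3]
After line 3 (b.append mutates the shared list): a = [10, 39, 3, 66], b = [10, 39, 3, 66]
After line 4 (same = a is b; same object -> True): same = True

True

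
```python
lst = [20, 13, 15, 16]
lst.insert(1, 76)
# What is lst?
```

[20, 76, 13, 15, 16]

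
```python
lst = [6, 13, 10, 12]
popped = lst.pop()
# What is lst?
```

[6, 13, 10]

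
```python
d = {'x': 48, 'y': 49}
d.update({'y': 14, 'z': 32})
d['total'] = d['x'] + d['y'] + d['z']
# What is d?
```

After line 1: d = {'x': 48, 'y': 49}
After line 2 (y overwritten, z added): d = {'x': 48, 'y': 14, 'z': 32}
After line 3 (total = 48 + 14 + 32 = 94): d = {'x': 48, 'y': 14, 'z': 32, 'total': 94}

{'x': 48, 'y': 14, 'z': 32, 'total': 94}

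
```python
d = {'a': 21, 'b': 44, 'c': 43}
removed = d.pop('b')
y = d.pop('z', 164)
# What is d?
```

After line 1: d = {'a': 21, 'b': 44, 'c': 43}
After line 2 (pop 'b' returns 44): d = {'a': 21, 'c': 43}, removed = 44
After line 3 (pop 'z' missing, returns default 164): d = {'a': 21, 'c': 43}, y = 164

{'a': 21, 'c': 43}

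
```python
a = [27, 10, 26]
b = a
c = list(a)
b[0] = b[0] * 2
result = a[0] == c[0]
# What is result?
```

After line 1: a = [27, 10, 26]
After line 2 (b = a, alias): a = [27, 10, 26], b = [27, 10, 26]
After line 3 (c = list(a) is a copy, new object): c = [27, 10, 26]
After line 4 (b[0] = 27 * 2 = 54; mutates shared a/b): a = b = [54, 10, 26], c = [27, 10, 26]
After line 5 (a[0] = 54, c[0] = 27; result = False)

False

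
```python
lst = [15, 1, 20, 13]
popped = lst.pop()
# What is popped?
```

13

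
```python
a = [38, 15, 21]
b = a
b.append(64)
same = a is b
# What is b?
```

After line 1: a = [38, 15, 21]
After line 2 (b = a is an alias, same object): a = [38, 15, 21], b = [38, 15, 21]
After line 3 (b.append mutates the shared list): a = [38, 15, 21, 64], b = [38, 15, 21, 64]
After line 4 (same = a is b; same object -> True): same = True

[38, 15, 21, 64]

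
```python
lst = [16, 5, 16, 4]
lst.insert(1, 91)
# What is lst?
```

[16, 91, 5, 16, 4]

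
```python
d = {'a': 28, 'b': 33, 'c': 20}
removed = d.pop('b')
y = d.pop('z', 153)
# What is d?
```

After line 1: d = {'a': 28, 'b': 33, 'c': 20}
After line 2 (pop 'b' returns 33): d = {'a': 28, 'c': 20}, removed = 33
After line 3 (pop 'z' missing, returns default 153): d = {'a': 28, 'c': 20}, y = 153

{'a': 28, 'c': 20}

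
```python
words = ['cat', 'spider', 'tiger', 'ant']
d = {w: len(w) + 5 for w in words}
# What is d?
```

{'cat': 8, 'spider': 11, 'tiger': 10, 'ant': 8}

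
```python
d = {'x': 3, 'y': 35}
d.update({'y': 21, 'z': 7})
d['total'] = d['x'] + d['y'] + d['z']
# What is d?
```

After line 1: d = {'x': 3, 'y': 35}
After line 2 (y overwritten, z added): d = {'x': 3, 'y': 21, 'z': 7}
After line 3 (total = 3 + 21 + 7 = 31): d = {'x': 3, 'y': 21, 'z': 7, 'total': 31}

{'x': 3, 'y': 21, 'z': 7, 'total': 31}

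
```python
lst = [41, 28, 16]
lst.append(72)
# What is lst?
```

[41, 28, 16, 72]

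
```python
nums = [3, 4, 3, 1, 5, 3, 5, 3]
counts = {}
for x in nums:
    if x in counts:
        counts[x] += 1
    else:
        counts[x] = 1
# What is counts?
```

Initial: counts = {}, nums = [3, 4, 3, 1, 5, 3, 5, 3]
See 3: counts = {3: 1}
See 4: counts = {3: 1, 4: 1}
See 3: counts = {3: 2, 4: 1}
See 1: counts = {3: 2, 4: 1, 1: 1}
See 5: counts = {3: 2, 4: 1, 1: 1, 5: 1}
See 3: counts = {3: 3, 4: 1, 1: 1, 5: 1}
See 5: counts = {3: 3, 4: 1, 1: 1, 5: 2}
See 3: counts = {3: 4, 4: 1, 1: 1, 5: 2}

{3: 4, 4: 1, 1: 1, 5: 2}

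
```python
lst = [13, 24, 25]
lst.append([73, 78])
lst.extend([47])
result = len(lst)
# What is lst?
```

After line 1: lst = [13, 24, 25]
After line 2 (append adds [73, 78] as single element): lst = [13, 24, 25, [73, 78]]
After line 3 (extend unpacks [47], adds 47): lst = [13, 24, 25, [73, 78], 47]
After line 4: result = len(lst) = 5

[13, 24, 25, [73, 78], 47]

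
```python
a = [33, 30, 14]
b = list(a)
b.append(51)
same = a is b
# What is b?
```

After line 1: a = [33, 30, 14]
After line 2 (b = list(a) is a shallow copy, new object): a = [33, 30, 14], b = [33, 30, 14]
After line 3 (append only mutates b): a = [33, 30, 14], b = [33, 30, 14, 51]
After line 4 (same = a is b; different objects -> False): same = False

[33, 30, 14, 51]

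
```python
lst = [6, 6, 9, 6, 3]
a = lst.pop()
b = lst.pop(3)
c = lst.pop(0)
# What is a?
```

After line 1: lst = [6, 6, 9, 6, 3]
After line 2 (pop() -> a = 3): lst = [6, 6, 9, 6]
After line 3 (pop(3) -> b = 6): lst = [6, 6, 9]
After line 4 (pop(0) -> c = 6): lst = [6, 9]

3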